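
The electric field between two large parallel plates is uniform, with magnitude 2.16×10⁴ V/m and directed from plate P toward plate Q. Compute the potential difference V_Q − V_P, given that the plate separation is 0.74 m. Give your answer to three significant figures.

-1.60×10⁴ V

In a uniform field, potential decreases in the direction of E: ΔV = −E·d for a displacement d parallel to E.
Going from P to Q is a displacement of 0.74 m along the field, so V_Q − V_P = −Ed = -1.60×10⁴ V.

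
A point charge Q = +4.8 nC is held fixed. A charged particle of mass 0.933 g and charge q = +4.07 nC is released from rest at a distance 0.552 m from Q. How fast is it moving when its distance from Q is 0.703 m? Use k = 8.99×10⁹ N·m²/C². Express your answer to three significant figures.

Only the electrostatic force acts, so mechanical energy is conserved: ½mv² = U₁ − U₂ = kQq(1/r₁ − 1/r₂).
U₁ − U₂ = (8.99×10⁹ N·m²/C²)(4.80×10⁻⁹ C)(4.07×10⁻⁹ C)(1/0.552 − 1/0.703) = 6.83×10⁻⁸ J.
v = √(2·6.83×10⁻⁸/9.33×10⁻⁴) = 0.0121 m/s.

0.0121 m/s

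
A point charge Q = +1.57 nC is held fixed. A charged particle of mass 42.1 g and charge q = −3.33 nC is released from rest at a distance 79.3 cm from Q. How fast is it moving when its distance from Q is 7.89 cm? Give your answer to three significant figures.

Only the electrostatic force acts, so mechanical energy is conserved: ½mv² = U₁ − U₂ = kQq(1/r₁ − 1/r₂).
U₁ − U₂ = (8.99×10⁹ N·m²/C²)(1.57×10⁻⁹ C)(-3.33×10⁻⁹ C)(1/0.793 − 1/0.0789) = 5.36×10⁻⁷ J.
v = √(2·5.36×10⁻⁷/0.0421) = 5.05×10⁻³ m/s.

5.05×10⁻³ m/s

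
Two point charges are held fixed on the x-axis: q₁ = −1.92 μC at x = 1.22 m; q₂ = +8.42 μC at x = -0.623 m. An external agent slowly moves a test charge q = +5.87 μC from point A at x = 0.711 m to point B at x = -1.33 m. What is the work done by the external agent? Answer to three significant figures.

0.455 J

For quasistatic motion the external work equals the change in potential energy: W_ext = qΔV = q(V_B − V_A).
At A: distances to the source charges are 0.509 m, 1.33 m; V_A = Σ kqᵢ/rᵢ = 2.28×10⁴ V.
At B: distances to the source charges are 2.55 m, 0.707 m; V_B = Σ kqᵢ/rᵢ = 1.00×10⁵ V.
ΔV = V_B − V_A = 7.75×10⁴ V.
W_ext = qΔV = (5.87×10⁻⁶ C)(7.75×10⁴ V) = 0.455 J.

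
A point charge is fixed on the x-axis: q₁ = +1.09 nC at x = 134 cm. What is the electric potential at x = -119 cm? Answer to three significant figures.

Electric potential is a scalar, so the contributions from each charge add algebraically: V = Σ kqᵢ/rᵢ.
V = k[(1.09×10⁻⁹)/(2.53)] = 3.87 V.

3.87 V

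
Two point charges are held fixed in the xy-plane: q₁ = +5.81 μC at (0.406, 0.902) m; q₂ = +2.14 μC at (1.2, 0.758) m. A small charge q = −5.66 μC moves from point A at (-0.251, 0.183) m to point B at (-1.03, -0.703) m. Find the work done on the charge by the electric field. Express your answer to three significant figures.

-0.195 J

The work done by the electric force is W_field = −ΔU = −q(V_B − V_A) = q(V_A − V_B).
At A: distances to the source charges are 0.974 m, 1.56 m; V_A = Σ kqᵢ/rᵢ = 6.60×10⁴ V.
At B: distances to the source charges are 2.15 m, 2.67 m; V_B = Σ kqᵢ/rᵢ = 3.15×10⁴ V.
ΔV = V_B − V_A = -3.45×10⁴ V.
W_field = −qΔV = −(-5.66×10⁻⁶ C)(-3.45×10⁴ V) = -0.195 J.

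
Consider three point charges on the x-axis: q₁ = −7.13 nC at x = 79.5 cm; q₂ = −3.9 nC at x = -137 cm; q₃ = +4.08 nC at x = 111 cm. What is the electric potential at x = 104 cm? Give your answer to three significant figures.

Electric potential is a scalar, so the contributions from each charge add algebraically: V = Σ kqᵢ/rᵢ.
Distances from the field point to each charge: r₁ = 0.245 m, r₂ = 2.41 m, r₃ = 0.0700 m.
V = k[(-7.13×10⁻⁹)/(0.245) + (-3.90×10⁻⁹)/(2.41) + (4.08×10⁻⁹)/(0.0700)] = 248 V.

248 V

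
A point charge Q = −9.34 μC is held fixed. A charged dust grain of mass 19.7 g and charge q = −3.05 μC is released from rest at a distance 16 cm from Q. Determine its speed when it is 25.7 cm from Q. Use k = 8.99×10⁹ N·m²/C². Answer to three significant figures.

7.83 m/s

Only the electrostatic force acts, so mechanical energy is conserved: ½mv² = U₁ − U₂ = kQq(1/r₁ − 1/r₂).
U₁ − U₂ = (8.99×10⁹ N·m²/C²)(-9.34×10⁻⁶ C)(-3.05×10⁻⁶ C)(1/0.160 − 1/0.257) = 0.604 J.
v = √(2·0.604/0.0197) = 7.83 m/s.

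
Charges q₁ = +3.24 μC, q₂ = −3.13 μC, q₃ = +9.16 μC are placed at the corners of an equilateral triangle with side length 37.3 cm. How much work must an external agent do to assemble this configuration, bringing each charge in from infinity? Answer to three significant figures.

The work to assemble the configuration equals its total potential energy, U = Σ kqᵢqⱼ/rᵢⱼ over all pairs.
All three pair separations equal the side length, 0.373 m.
U = (-0.244) + (0.715) + (-0.691) = -0.220 J.

-0.220 J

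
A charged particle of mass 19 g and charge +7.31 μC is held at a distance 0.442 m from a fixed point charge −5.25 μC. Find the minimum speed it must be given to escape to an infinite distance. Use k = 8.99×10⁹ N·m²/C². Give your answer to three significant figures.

To just escape, total mechanical energy must reach zero at infinity: ½mv²_min + U = 0, so ½mv²_min = −U = |kQq|/r.
|U| = |kQq|/r = (8.99×10⁹ N·m²/C²)(5.25×10⁻⁶)(7.31×10⁻⁶)/(0.442) = 0.781 J.
v_min = √(2|U|/m) = √(2·0.781/0.0190) = 9.06 m/s.

9.06 m/s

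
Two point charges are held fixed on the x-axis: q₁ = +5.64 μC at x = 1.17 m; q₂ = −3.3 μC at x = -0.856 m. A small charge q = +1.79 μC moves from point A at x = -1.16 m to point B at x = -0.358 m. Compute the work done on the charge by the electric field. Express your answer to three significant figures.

-0.0885 J

The work done by the electric force is W_field = −ΔU = −q(V_B − V_A) = q(V_A − V_B).
At A: distances to the source charges are 2.33 m, 0.304 m; V_A = Σ kqᵢ/rᵢ = -7.58×10⁴ V.
At B: distances to the source charges are 1.53 m, 0.498 m; V_B = Σ kqᵢ/rᵢ = -2.64×10⁴ V.
ΔV = V_B − V_A = 4.94×10⁴ V.
W_field = −qΔV = −(1.79×10⁻⁶ C)(4.94×10⁴ V) = -0.0885 J.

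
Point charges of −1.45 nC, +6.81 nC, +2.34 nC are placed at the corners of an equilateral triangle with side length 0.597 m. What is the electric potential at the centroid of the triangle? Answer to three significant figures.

Electric potential is a scalar, so the contributions from each charge add algebraically: V = Σ kqᵢ/rᵢ.
The distance from each vertex to the centroid is a/√3 = 0.345 m.
V = k[(-1.45×10⁻⁹)/(0.345) + (6.81×10⁻⁹)/(0.345) + (2.34×10⁻⁹)/(0.345)] = 201 V.

201 V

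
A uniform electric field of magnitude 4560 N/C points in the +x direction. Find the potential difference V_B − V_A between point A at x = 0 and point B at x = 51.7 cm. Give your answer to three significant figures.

In a uniform field, potential decreases in the direction of E: V_B − V_A = −E·Δx.
V_B − V_A = −(4560 V/m)(0.517 m) = -2360 V.

-2360 V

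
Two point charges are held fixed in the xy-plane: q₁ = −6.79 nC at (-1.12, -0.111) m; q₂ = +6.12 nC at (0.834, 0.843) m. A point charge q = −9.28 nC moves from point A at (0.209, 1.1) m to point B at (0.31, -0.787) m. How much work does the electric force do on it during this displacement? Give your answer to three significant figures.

The work done by the electric force is W_field = −ΔU = −q(V_B − V_A) = q(V_A − V_B).
At A: distances to the source charges are 1.80 m, 0.676 m; V_A = Σ kqᵢ/rᵢ = 47.5 V.
At B: distances to the source charges are 1.58 m, 1.71 m; V_B = Σ kqᵢ/rᵢ = -6.46 V.
ΔV = V_B − V_A = -53.9 V.
W_field = −qΔV = −(-9.28×10⁻⁹ C)(-53.9 V) = -5.00×10⁻⁷ J.

-5.00×10⁻⁷ J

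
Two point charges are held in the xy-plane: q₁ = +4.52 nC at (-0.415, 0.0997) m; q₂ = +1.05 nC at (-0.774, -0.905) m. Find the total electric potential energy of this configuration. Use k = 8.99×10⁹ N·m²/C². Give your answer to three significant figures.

4.00×10⁻⁸ J

The assembly work is the sum of pairwise potential energies, U = Σ_{i<j} kqᵢqⱼ/rᵢⱼ.
Pair separations: r₁₂ = 1.07 m.
U = (4.00×10⁻⁸) = 4.00×10⁻⁸ J.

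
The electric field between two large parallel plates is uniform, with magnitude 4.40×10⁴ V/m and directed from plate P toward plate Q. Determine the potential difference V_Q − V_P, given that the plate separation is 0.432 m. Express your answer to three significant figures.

In a uniform field, potential decreases in the direction of E: ΔV = −E·d for a displacement d parallel to E.
Going from P to Q is a displacement of 0.432 m along the field, so V_Q − V_P = −Ed = -1.90×10⁴ V.

-1.90×10⁴ V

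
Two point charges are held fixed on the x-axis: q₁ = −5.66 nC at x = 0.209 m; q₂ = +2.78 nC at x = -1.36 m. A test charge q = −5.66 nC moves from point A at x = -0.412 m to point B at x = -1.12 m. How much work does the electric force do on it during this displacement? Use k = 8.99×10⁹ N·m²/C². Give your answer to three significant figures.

6.87×10⁻⁷ J

The work done by the electric force is W_field = −ΔU = −q(V_B − V_A) = q(V_A − V_B).
At A: distances to the source charges are 0.621 m, 0.948 m; V_A = Σ kqᵢ/rᵢ = -55.6 V.
At B: distances to the source charges are 1.33 m, 0.240 m; V_B = Σ kqᵢ/rᵢ = 65.8 V.
ΔV = V_B − V_A = 121 V.
W_field = −qΔV = −(-5.66×10⁻⁹ C)(121 V) = 6.87×10⁻⁷ J.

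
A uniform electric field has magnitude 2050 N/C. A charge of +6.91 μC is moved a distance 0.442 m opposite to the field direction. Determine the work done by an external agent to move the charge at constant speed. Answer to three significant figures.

6.26×10⁻³ J

The potential change for a displacement 0.442 m opposite to the field direction is ΔV = +Ed = 906 V.
W_ext = qΔV = 6.26×10⁻³ J.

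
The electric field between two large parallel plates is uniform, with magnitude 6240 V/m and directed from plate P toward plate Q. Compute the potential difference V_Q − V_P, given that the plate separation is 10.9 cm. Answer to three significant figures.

-680 V

In a uniform field, potential decreases in the direction of E: ΔV = −E·d for a displacement d parallel to E.
Going from P to Q is a displacement of 10.9 cm along the field, so V_Q − V_P = −Ed = -680 V.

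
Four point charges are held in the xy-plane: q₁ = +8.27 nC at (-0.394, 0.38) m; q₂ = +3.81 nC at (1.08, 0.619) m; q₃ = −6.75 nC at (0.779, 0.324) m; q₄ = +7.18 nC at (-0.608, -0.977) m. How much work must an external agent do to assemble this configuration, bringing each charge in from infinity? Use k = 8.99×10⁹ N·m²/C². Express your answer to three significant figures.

The work to assemble the configuration equals its total potential energy, U = Σ kqᵢqⱼ/rᵢⱼ over all pairs.
Pair separations: r₁₂ = 1.49 m, r₁₃ = 1.17 m, r₁₄ = 1.37 m, r₂₃ = 0.421 m, r₂₄ = 2.32 m, r₃₄ = 1.90 m.
Summing all 6 pair terms gives U = -5.21×10⁻⁷ J.

-5.21×10⁻⁷ J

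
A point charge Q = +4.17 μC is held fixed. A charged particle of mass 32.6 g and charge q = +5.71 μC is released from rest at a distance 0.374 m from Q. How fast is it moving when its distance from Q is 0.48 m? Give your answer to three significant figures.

2.78 m/s

Only the electrostatic force acts, so mechanical energy is conserved: ½mv² = U₁ − U₂ = kQq(1/r₁ − 1/r₂).
U₁ − U₂ = (8.99×10⁹ N·m²/C²)(4.17×10⁻⁶ C)(5.71×10⁻⁶ C)(1/0.374 − 1/0.480) = 0.126 J.
v = √(2·0.126/0.0326) = 2.78 m/s.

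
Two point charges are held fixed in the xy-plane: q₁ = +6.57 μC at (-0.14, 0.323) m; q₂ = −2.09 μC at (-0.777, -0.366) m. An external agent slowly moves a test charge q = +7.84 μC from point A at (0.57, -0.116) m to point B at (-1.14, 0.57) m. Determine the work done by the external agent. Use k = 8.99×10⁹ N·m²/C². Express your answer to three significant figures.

For quasistatic motion the external work equals the change in potential energy: W_ext = qΔV = q(V_B − V_A).
At A: distances to the source charges are 0.835 m, 1.37 m; V_A = Σ kqᵢ/rᵢ = 5.70×10⁴ V.
At B: distances to the source charges are 1.03 m, 1.00 m; V_B = Σ kqᵢ/rᵢ = 3.86×10⁴ V.
ΔV = V_B − V_A = -1.84×10⁴ V.
W_ext = qΔV = (7.84×10⁻⁶ C)(-1.84×10⁴ V) = -0.144 J.

-0.144 J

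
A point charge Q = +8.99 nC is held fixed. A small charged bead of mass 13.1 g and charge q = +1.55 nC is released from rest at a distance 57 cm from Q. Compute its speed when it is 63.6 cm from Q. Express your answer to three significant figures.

1.87×10⁻³ m/s

Only the electrostatic force acts, so mechanical energy is conserved: ½mv² = U₁ − U₂ = kQq(1/r₁ − 1/r₂).
U₁ − U₂ = (8.99×10⁹ N·m²/C²)(8.99×10⁻⁹ C)(1.55×10⁻⁹ C)(1/0.570 − 1/0.636) = 2.28×10⁻⁸ J.
v = √(2·2.28×10⁻⁸/0.0131) = 1.87×10⁻³ m/s.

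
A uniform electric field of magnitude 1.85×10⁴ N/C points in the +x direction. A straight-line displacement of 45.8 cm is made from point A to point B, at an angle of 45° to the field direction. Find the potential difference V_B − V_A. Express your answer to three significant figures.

-5990 V

Only the component of displacement along E changes the potential: ΔV = −E·d·cosθ.
ΔV = −(1.85×10⁴ V/m)(0.458 m)cos45° = -5990 V.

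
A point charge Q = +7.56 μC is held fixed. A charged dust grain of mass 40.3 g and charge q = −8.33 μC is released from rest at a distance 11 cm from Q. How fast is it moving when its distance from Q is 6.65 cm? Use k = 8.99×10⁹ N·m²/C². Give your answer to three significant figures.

12.9 m/s

Only the electrostatic force acts, so mechanical energy is conserved: ½mv² = U₁ − U₂ = kQq(1/r₁ − 1/r₂).
U₁ − U₂ = (8.99×10⁹ N·m²/C²)(7.56×10⁻⁶ C)(-8.33×10⁻⁶ C)(1/0.110 − 1/0.0665) = 3.37 J.
v = √(2·3.37/0.0403) = 12.9 m/s.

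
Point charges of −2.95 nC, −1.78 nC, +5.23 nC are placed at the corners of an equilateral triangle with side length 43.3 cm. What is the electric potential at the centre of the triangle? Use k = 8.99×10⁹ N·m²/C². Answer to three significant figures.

Electric potential is a scalar, so the contributions from each charge add algebraically: V = Σ kqᵢ/rᵢ.
The distance from each vertex to the centroid is a/√3 = 0.250 m.
V = k[(-2.95×10⁻⁹)/(0.250) + (-1.78×10⁻⁹)/(0.250) + (5.23×10⁻⁹)/(0.250)] = 18.0 V.

18.0 V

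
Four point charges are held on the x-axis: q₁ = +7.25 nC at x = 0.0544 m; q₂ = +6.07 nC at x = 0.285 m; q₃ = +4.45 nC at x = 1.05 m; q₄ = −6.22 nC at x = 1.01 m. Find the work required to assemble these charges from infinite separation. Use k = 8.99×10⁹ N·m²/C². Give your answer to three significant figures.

-4.79×10⁻⁶ J

The assembly work is the sum of pairwise potential energies, U = Σ_{i<j} kqᵢqⱼ/rᵢⱼ.
Pair separations: r₁₂ = 0.231 m, r₁₃ = 0.996 m, r₁₄ = 0.956 m, r₂₃ = 0.765 m, r₂₄ = 0.725 m, r₃₄ = 0.0400 m.
Summing all 6 pair terms gives U = -4.79×10⁻⁶ J.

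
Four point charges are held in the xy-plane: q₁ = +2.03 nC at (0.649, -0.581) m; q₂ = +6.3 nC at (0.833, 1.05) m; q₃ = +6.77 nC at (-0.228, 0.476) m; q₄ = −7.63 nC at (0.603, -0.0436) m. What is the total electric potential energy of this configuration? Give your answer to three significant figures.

-6.41×10⁻⁷ J

The assembly work is the sum of pairwise potential energies, U = Σ_{i<j} kqᵢqⱼ/rᵢⱼ.
Pair separations: r₁₂ = 1.64 m, r₁₃ = 1.37 m, r₁₄ = 0.539 m, r₂₃ = 1.21 m, r₂₄ = 1.12 m, r₃₄ = 0.980 m.
Summing all 6 pair terms gives U = -6.41×10⁻⁷ J.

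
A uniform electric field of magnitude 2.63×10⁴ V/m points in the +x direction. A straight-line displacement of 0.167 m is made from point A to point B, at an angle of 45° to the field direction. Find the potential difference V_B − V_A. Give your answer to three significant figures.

Only the component of displacement along E changes the potential: ΔV = −E·d·cosθ.
ΔV = −(2.63×10⁴ V/m)(0.167 m)cos45° = -3110 V.

-3110 V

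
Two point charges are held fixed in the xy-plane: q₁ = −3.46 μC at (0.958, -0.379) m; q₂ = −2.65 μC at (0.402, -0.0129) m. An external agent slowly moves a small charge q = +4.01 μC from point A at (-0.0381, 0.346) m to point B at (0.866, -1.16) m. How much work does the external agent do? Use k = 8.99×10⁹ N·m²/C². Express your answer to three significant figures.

0.0337 J

For quasistatic motion the external work equals the change in potential energy: W_ext = qΔV = q(V_B − V_A).
At A: distances to the source charges are 1.23 m, 0.568 m; V_A = Σ kqᵢ/rᵢ = -6.72×10⁴ V.
At B: distances to the source charges are 0.786 m, 1.24 m; V_B = Σ kqᵢ/rᵢ = -5.88×10⁴ V.
ΔV = V_B − V_A = 8390 V.
W_ext = qΔV = (4.01×10⁻⁶ C)(8390 V) = 0.0337 J.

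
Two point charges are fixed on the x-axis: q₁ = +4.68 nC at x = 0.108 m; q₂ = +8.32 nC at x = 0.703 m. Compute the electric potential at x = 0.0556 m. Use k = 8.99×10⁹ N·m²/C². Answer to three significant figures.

Electric potential is a scalar, so the contributions from each charge add algebraically: V = Σ kqᵢ/rᵢ.
Distances from the field point to each charge: r₁ = 0.0524 m, r₂ = 0.647 m.
V = k[(4.68×10⁻⁹)/(0.0524) + (8.32×10⁻⁹)/(0.647)] = 918 V.

918 V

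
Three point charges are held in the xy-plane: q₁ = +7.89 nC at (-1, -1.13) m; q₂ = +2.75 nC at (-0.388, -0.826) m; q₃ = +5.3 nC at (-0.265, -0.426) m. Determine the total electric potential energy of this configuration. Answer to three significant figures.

The work to assemble the configuration equals its total potential energy, U = Σ kqᵢqⱼ/rᵢⱼ over all pairs.
Pair separations: r₁₂ = 0.683 m, r₁₃ = 1.02 m, r₂₃ = 0.418 m.
U = (2.85×10⁻⁷) + (3.69×10⁻⁷) + (3.13×10⁻⁷) = 9.68×10⁻⁷ J.

9.68×10⁻⁷ J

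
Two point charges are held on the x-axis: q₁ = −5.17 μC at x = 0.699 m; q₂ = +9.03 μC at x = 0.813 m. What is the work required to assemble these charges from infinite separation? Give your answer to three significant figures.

-3.68 J

The work to assemble the configuration equals its total potential energy, U = Σ kqᵢqⱼ/rᵢⱼ over all pairs.
Pair separations: r₁₂ = 0.114 m.
U = (-3.68) = -3.68 J.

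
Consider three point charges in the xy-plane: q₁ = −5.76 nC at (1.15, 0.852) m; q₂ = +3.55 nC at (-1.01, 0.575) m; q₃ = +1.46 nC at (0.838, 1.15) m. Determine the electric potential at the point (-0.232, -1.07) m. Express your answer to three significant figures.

Electric potential is a scalar, so the contributions from each charge add algebraically: V = Σ kqᵢ/rᵢ.
Distances from the field point to each charge: r₁ = 2.37 m, r₂ = 1.82 m, r₃ = 2.46 m.
V = k[(-5.76×10⁻⁹)/(2.37) + (3.55×10⁻⁹)/(1.82) + (1.46×10⁻⁹)/(2.46)] = 0.990 V.

0.990 V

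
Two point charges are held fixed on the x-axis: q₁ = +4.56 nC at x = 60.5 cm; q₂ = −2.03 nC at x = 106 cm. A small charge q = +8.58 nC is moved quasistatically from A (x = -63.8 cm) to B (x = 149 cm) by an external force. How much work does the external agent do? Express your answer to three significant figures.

-1.57×10⁻⁷ J

For quasistatic motion the external work equals the change in potential energy: W_ext = qΔV = q(V_B − V_A).
At A: distances to the source charges are 1.24 m, 1.70 m; V_A = Σ kqᵢ/rᵢ = 22.2 V.
At B: distances to the source charges are 0.885 m, 0.430 m; V_B = Σ kqᵢ/rᵢ = 3.88 V.
ΔV = V_B − V_A = -18.4 V.
W_ext = qΔV = (8.58×10⁻⁹ C)(-18.4 V) = -1.57×10⁻⁷ J.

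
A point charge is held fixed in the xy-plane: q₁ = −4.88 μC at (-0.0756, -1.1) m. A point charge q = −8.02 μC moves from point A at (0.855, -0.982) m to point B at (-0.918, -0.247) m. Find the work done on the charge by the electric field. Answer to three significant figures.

0.0816 J

The work done by the electric force is W_field = −ΔU = −q(V_B − V_A) = q(V_A − V_B).
At A: distance to the source charge is 0.938 m; V_A = kq₁/r = -4.68×10⁴ V.
At B: distance to the source charge is 1.20 m; V_B = kq₁/r = -3.66×10⁴ V.
ΔV = V_B − V_A = 1.02×10⁴ V.
W_field = −qΔV = −(-8.02×10⁻⁶ C)(1.02×10⁴ V) = 0.0816 J.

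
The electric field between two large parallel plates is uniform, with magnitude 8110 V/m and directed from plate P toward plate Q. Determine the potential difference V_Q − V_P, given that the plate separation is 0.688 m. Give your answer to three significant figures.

-5580 V

In a uniform field, potential decreases in the direction of E: ΔV = −E·d for a displacement d parallel to E.
Going from P to Q is a displacement of 0.688 m along the field, so V_Q − V_P = −Ed = -5580 V.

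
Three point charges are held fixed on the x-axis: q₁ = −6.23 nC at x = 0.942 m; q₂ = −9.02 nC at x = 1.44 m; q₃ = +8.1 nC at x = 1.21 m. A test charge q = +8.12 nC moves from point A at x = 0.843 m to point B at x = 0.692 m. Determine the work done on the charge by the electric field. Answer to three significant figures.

The work done by the electric force is W_field = −ΔU = −q(V_B − V_A) = q(V_A − V_B).
At A: distances to the source charges are 0.0990 m, 0.597 m, 0.367 m; V_A = Σ kqᵢ/rᵢ = -503 V.
At B: distances to the source charges are 0.250 m, 0.748 m, 0.518 m; V_B = Σ kqᵢ/rᵢ = -192 V.
ΔV = V_B − V_A = 311 V.
W_field = −qΔV = −(8.12×10⁻⁹ C)(311 V) = -2.53×10⁻⁶ J.

-2.53×10⁻⁶ J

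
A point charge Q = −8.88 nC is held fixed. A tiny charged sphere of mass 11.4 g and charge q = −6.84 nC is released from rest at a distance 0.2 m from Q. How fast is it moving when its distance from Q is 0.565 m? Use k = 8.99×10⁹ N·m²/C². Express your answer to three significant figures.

Only the electrostatic force acts, so mechanical energy is conserved: ½mv² = U₁ − U₂ = kQq(1/r₁ − 1/r₂).
U₁ − U₂ = (8.99×10⁹ N·m²/C²)(-8.88×10⁻⁹ C)(-6.84×10⁻⁹ C)(1/0.200 − 1/0.565) = 1.76×10⁻⁶ J.
v = √(2·1.76×10⁻⁶/0.0114) = 0.0176 m/s.

0.0176 m/s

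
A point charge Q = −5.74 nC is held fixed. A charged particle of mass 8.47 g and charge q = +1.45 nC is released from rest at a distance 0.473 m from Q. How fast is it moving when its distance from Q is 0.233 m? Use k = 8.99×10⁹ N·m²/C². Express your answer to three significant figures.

Only the electrostatic force acts, so mechanical energy is conserved: ½mv² = U₁ − U₂ = kQq(1/r₁ − 1/r₂).
U₁ − U₂ = (8.99×10⁹ N·m²/C²)(-5.74×10⁻⁹ C)(1.45×10⁻⁹ C)(1/0.473 − 1/0.233) = 1.63×10⁻⁷ J.
v = √(2·1.63×10⁻⁷/8.47×10⁻³) = 6.20×10⁻³ m/s.

6.20×10⁻³ m/s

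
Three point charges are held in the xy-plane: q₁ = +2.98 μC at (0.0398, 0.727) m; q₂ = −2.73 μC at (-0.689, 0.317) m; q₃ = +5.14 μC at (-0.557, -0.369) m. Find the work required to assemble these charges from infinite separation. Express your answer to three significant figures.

The work to assemble the configuration equals its total potential energy, U = Σ kqᵢqⱼ/rᵢⱼ over all pairs.
Pair separations: r₁₂ = 0.836 m, r₁₃ = 1.25 m, r₂₃ = 0.699 m.
U = (-0.0875) + (0.110) + (-0.181) = -0.158 J.

-0.158 J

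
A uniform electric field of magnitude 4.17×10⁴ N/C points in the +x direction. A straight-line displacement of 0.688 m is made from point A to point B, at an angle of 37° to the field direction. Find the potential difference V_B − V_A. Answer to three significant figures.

Only the component of displacement along E changes the potential: ΔV = −E·d·cosθ.
ΔV = −(4.17×10⁴ V/m)(0.688 m)cos37° = -2.29×10⁴ V.

-2.29×10⁴ V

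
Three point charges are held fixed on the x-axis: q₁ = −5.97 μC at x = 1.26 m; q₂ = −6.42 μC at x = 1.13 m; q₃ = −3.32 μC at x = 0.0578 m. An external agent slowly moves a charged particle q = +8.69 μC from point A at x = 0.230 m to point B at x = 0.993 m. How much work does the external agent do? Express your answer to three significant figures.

For quasistatic motion the external work equals the change in potential energy: W_ext = qΔV = q(V_B − V_A).
At A: distances to the source charges are 1.03 m, 0.900 m, 0.172 m; V_A = Σ kqᵢ/rᵢ = -2.90×10⁵ V.
At B: distances to the source charges are 0.267 m, 0.137 m, 0.935 m; V_B = Σ kqᵢ/rᵢ = -6.54×10⁵ V.
ΔV = V_B − V_A = -3.65×10⁵ V.
W_ext = qΔV = (8.69×10⁻⁶ C)(-3.65×10⁵ V) = -3.17 J.

-3.17 J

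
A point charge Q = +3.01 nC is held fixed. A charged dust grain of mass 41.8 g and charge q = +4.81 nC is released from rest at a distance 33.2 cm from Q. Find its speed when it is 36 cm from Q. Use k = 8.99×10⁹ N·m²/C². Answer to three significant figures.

Only the electrostatic force acts, so mechanical energy is conserved: ½mv² = U₁ − U₂ = kQq(1/r₁ − 1/r₂).
U₁ − U₂ = (8.99×10⁹ N·m²/C²)(3.01×10⁻⁹ C)(4.81×10⁻⁹ C)(1/0.332 − 1/0.360) = 3.05×10⁻⁸ J.
v = √(2·3.05×10⁻⁸/0.0418) = 1.21×10⁻³ m/s.

1.21×10⁻³ m/s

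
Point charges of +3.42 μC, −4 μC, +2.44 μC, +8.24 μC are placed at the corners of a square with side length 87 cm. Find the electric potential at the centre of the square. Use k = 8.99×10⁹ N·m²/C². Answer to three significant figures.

1.48×10⁵ V

The total potential is the scalar sum of each charge's contribution, V = Σ kqᵢ/rᵢ.
The distance from each corner to the centre is a√2/2 = 0.615 m.
V = k[(3.42×10⁻⁶)/(0.615) + (-4.00×10⁻⁶)/(0.615) + (2.44×10⁻⁶)/(0.615) + (8.24×10⁻⁶)/(0.615)] = 1.48×10⁵ V.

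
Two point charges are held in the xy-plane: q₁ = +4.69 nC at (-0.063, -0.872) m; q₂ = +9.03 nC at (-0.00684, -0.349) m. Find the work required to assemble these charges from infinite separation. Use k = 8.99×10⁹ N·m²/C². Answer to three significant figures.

7.24×10⁻⁷ J

The assembly work is the sum of pairwise potential energies, U = Σ_{i<j} kqᵢqⱼ/rᵢⱼ.
Pair separations: r₁₂ = 0.526 m.
U = (7.24×10⁻⁷) = 7.24×10⁻⁷ J.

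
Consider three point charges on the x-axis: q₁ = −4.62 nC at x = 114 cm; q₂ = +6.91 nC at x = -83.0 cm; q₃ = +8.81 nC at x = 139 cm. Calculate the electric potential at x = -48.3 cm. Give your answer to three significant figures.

Electric potential is a scalar, so the contributions from each charge add algebraically: V = Σ kqᵢ/rᵢ.
Distances from the field point to each charge: r₁ = 1.62 m, r₂ = 0.347 m, r₃ = 1.87 m.
V = k[(-4.62×10⁻⁹)/(1.62) + (6.91×10⁻⁹)/(0.347) + (8.81×10⁻⁹)/(1.87)] = 196 V.

196 V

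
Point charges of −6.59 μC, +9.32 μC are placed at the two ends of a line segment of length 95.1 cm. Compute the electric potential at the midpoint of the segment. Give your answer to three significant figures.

The total potential is the scalar sum of each charge's contribution, V = Σ kqᵢ/rᵢ.
Each charge is 0.475 m from the midpoint.
V = k[(-6.59×10⁻⁶)/(0.475) + (9.32×10⁻⁶)/(0.475)] = 5.16×10⁴ V.

5.16×10⁴ V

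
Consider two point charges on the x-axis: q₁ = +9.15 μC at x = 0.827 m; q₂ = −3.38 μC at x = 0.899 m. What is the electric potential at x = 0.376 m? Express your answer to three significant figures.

Electric potential is a scalar, so the contributions from each charge add algebraically: V = Σ kqᵢ/rᵢ.
Distances from the field point to each charge: r₁ = 0.451 m, r₂ = 0.523 m.
V = k[(9.15×10⁻⁶)/(0.451) + (-3.38×10⁻⁶)/(0.523)] = 1.24×10⁵ V.

1.24×10⁵ V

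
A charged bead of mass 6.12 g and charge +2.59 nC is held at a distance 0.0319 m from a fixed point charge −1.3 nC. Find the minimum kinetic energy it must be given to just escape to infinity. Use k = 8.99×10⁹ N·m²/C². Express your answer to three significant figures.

9.49×10⁻⁷ J

To just escape, total mechanical energy must reach zero at infinity: ½mv²_min + U = 0, so ½mv²_min = −U = |kQq|/r.
|U| = |kQq|/r = (8.99×10⁹ N·m²/C²)(1.30×10⁻⁹)(2.59×10⁻⁹)/(0.0319) = 9.49×10⁻⁷ J.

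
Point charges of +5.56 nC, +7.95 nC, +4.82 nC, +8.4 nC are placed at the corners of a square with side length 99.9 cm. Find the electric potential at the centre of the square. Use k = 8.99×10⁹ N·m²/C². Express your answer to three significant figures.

340 V

The total potential is the scalar sum of each charge's contribution, V = Σ kqᵢ/rᵢ.
The distance from each corner to the centre is a√2/2 = 0.706 m.
V = k[(5.56×10⁻⁹)/(0.706) + (7.95×10⁻⁹)/(0.706) + (4.82×10⁻⁹)/(0.706) + (8.40×10⁻⁹)/(0.706)] = 340 V.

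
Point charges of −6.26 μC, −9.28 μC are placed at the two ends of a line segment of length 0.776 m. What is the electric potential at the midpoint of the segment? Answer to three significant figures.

-3.60×10⁵ V

Electric potential is a scalar, so the contributions from each charge add algebraically: V = Σ kqᵢ/rᵢ.
Each charge is 0.388 m from the midpoint.
V = k[(-6.26×10⁻⁶)/(0.388) + (-9.28×10⁻⁶)/(0.388)] = -3.60×10⁵ V.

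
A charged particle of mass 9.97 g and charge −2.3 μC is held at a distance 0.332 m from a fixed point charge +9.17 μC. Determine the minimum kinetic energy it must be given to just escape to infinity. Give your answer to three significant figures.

To just escape, total mechanical energy must reach zero at infinity: ½mv²_min + U = 0, so ½mv²_min = −U = |kQq|/r.
|U| = |kQq|/r = (8.99×10⁹ N·m²/C²)(9.17×10⁻⁶)(2.30×10⁻⁶)/(0.332) = 0.571 J.

0.571 J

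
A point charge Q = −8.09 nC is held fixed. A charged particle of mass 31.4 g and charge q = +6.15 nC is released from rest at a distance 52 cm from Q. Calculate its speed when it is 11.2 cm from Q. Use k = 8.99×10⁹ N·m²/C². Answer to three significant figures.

Only the electrostatic force acts, so mechanical energy is conserved: ½mv² = U₁ − U₂ = kQq(1/r₁ − 1/r₂).
U₁ − U₂ = (8.99×10⁹ N·m²/C²)(-8.09×10⁻⁹ C)(6.15×10⁻⁹ C)(1/0.520 − 1/0.112) = 3.13×10⁻⁶ J.
v = √(2·3.13×10⁻⁶/0.0314) = 0.0141 m/s.

0.0141 m/s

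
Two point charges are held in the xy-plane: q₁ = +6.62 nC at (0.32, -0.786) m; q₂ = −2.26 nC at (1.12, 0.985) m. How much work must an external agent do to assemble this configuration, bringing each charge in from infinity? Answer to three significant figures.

The assembly work is the sum of pairwise potential energies, U = Σ_{i<j} kqᵢqⱼ/rᵢⱼ.
Pair separations: r₁₂ = 1.94 m.
U = (-6.92×10⁻⁸) = -6.92×10⁻⁸ J.

-6.92×10⁻⁸ J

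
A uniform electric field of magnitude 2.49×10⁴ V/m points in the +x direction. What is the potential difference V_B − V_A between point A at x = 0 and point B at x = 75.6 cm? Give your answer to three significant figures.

In a uniform field, potential decreases in the direction of E: V_B − V_A = −E·Δx.
V_B − V_A = −(2.49×10⁴ V/m)(0.756 m) = -1.88×10⁴ V.

-1.88×10⁴ V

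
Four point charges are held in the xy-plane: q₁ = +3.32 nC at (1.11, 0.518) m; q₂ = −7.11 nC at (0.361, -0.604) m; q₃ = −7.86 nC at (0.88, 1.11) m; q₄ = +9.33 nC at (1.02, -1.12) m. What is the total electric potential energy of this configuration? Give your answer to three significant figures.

-1.08×10⁻⁶ J

The assembly work is the sum of pairwise potential energies, U = Σ_{i<j} kqᵢqⱼ/rᵢⱼ.
Pair separations: r₁₂ = 1.35 m, r₁₃ = 0.635 m, r₁₄ = 1.64 m, r₂₃ = 1.79 m, r₂₄ = 0.837 m, r₃₄ = 2.23 m.
Summing all 6 pair terms gives U = -1.08×10⁻⁶ J.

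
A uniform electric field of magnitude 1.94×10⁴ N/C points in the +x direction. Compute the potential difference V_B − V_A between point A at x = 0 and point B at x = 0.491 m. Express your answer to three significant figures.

-9530 V

In a uniform field, potential decreases in the direction of E: V_B − V_A = −E·Δx.
V_B − V_A = −(1.94×10⁴ V/m)(0.491 m) = -9530 V.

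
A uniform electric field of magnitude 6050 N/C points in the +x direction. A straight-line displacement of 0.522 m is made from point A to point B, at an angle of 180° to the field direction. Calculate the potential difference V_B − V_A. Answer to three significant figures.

3160 V

Only the component of displacement along E changes the potential: ΔV = −E·d·cosθ.
ΔV = −(6050 V/m)(0.522 m)cos180° = 3160 V.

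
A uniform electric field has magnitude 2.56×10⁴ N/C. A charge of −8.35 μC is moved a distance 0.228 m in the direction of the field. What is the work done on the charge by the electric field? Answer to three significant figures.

-0.0487 J

The potential change for a displacement 0.228 m in the direction of the field is ΔV = −Ed = -5840 V.
W_field = −qΔV = -0.0487 J.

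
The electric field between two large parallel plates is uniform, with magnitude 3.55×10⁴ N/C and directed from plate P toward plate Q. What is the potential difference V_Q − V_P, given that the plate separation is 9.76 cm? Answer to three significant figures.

-3460 V

In a uniform field, potential decreases in the direction of E: ΔV = −E·d for a displacement d parallel to E.
Going from P to Q is a displacement of 9.76 cm along the field, so V_Q − V_P = −Ed = -3460 V.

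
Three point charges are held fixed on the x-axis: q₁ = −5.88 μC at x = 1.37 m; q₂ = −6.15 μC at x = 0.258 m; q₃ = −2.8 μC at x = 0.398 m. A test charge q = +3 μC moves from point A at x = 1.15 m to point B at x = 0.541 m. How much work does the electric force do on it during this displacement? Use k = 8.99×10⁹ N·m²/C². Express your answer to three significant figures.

0.298 J

The work done by the electric force is W_field = −ΔU = −q(V_B − V_A) = q(V_A − V_B).
At A: distances to the source charges are 0.220 m, 0.892 m, 0.752 m; V_A = Σ kqᵢ/rᵢ = -3.36×10⁵ V.
At B: distances to the source charges are 0.829 m, 0.283 m, 0.143 m; V_B = Σ kqᵢ/rᵢ = -4.35×10⁵ V.
ΔV = V_B − V_A = -9.94×10⁴ V.
W_field = −qΔV = −(3.00×10⁻⁶ C)(-9.94×10⁴ V) = 0.298 J.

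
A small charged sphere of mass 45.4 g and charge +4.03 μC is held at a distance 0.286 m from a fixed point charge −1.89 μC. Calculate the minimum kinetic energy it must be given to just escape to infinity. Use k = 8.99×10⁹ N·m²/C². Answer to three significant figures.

To just escape, total mechanical energy must reach zero at infinity: ½mv²_min + U = 0, so ½mv²_min = −U = |kQq|/r.
|U| = |kQq|/r = (8.99×10⁹ N·m²/C²)(1.89×10⁻⁶)(4.03×10⁻⁶)/(0.286) = 0.239 J.

0.239 J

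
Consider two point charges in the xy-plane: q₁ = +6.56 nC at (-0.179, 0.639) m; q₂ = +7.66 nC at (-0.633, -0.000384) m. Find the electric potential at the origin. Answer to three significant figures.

198 V

Electric potential is a scalar, so the contributions from each charge add algebraically: V = Σ kqᵢ/rᵢ.
Distances from the field point to each charge: r₁ = 0.664 m, r₂ = 0.633 m.
V = k[(6.56×10⁻⁹)/(0.664) + (7.66×10⁻⁹)/(0.633)] = 198 V.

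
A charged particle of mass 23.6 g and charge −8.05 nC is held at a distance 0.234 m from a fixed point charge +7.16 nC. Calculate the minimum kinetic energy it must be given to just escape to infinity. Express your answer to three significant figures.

2.21×10⁻⁶ J

To just escape, total mechanical energy must reach zero at infinity: ½mv²_min + U = 0, so ½mv²_min = −U = |kQq|/r.
|U| = |kQq|/r = (8.99×10⁹ N·m²/C²)(7.16×10⁻⁹)(8.05×10⁻⁹)/(0.234) = 2.21×10⁻⁶ J.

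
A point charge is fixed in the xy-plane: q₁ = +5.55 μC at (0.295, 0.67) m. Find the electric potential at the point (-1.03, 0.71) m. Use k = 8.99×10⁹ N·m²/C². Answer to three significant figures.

3.76×10⁴ V

The total potential is the scalar sum of each charge's contribution, V = Σ kqᵢ/rᵢ.
Distances from the field point to each charge: r₁ = 1.33 m.
V = k[(5.55×10⁻⁶)/(1.33)] = 3.76×10⁴ V.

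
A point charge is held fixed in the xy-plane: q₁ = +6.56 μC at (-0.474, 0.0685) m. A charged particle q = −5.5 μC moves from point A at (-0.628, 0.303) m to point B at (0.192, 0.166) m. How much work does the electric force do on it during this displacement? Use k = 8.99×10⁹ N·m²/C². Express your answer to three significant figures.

The work done by the electric force is W_field = −ΔU = −q(V_B − V_A) = q(V_A − V_B).
At A: distance to the source charge is 0.281 m; V_A = kq₁/r = 2.10×10⁵ V.
At B: distance to the source charge is 0.673 m; V_B = kq₁/r = 8.76×10⁴ V.
ΔV = V_B − V_A = -1.23×10⁵ V.
W_field = −qΔV = −(-5.50×10⁻⁶ C)(-1.23×10⁵ V) = -0.674 J.

-0.674 J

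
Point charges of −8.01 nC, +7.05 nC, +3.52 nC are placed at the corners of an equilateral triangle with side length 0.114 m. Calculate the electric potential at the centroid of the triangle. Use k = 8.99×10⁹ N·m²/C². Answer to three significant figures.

350 V

Electric potential is a scalar, so the contributions from each charge add algebraically: V = Σ kqᵢ/rᵢ.
The distance from each vertex to the centroid is a/√3 = 0.0658 m.
V = k[(-8.01×10⁻⁹)/(0.0658) + (7.05×10⁻⁹)/(0.0658) + (3.52×10⁻⁹)/(0.0658)] = 350 V.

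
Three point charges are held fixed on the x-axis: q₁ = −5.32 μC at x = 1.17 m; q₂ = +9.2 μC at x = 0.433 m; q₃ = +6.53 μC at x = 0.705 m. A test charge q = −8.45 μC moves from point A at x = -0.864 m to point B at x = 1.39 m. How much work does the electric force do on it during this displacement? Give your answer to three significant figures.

The work done by the electric force is W_field = −ΔU = −q(V_B − V_A) = q(V_A − V_B).
At A: distances to the source charges are 2.03 m, 1.30 m, 1.57 m; V_A = Σ kqᵢ/rᵢ = 7.77×10⁴ V.
At B: distances to the source charges are 0.220 m, 0.957 m, 0.685 m; V_B = Σ kqᵢ/rᵢ = -4.53×10⁴ V.
ΔV = V_B − V_A = -1.23×10⁵ V.
W_field = −qΔV = −(-8.45×10⁻⁶ C)(-1.23×10⁵ V) = -1.04 J.

-1.04 J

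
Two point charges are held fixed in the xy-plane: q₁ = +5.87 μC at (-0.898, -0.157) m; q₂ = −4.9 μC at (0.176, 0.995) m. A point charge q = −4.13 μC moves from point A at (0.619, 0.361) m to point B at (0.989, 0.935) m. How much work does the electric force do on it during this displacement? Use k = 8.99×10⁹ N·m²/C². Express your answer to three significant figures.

The work done by the electric force is W_field = −ΔU = −q(V_B − V_A) = q(V_A − V_B).
At A: distances to the source charges are 1.60 m, 0.773 m; V_A = Σ kqᵢ/rᵢ = -2.40×10⁴ V.
At B: distances to the source charges are 2.18 m, 0.815 m; V_B = Σ kqᵢ/rᵢ = -2.98×10⁴ V.
ΔV = V_B − V_A = -5800 V.
W_field = −qΔV = −(-4.13×10⁻⁶ C)(-5800 V) = -0.0239 J.

-0.0239 J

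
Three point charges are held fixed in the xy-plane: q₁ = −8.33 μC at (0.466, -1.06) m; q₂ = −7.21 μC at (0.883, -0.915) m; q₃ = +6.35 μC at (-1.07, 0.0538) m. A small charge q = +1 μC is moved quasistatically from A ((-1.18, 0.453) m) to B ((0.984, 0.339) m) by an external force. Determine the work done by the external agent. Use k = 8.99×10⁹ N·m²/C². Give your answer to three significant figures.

For quasistatic motion the external work equals the change in potential energy: W_ext = qΔV = q(V_B − V_A).
At A: distances to the source charges are 2.24 m, 2.48 m, 0.414 m; V_A = Σ kqᵢ/rᵢ = 7.82×10⁴ V.
At B: distances to the source charges are 1.49 m, 1.26 m, 2.07 m; V_B = Σ kqᵢ/rᵢ = -7.42×10⁴ V.
ΔV = V_B − V_A = -1.52×10⁵ V.
W_ext = qΔV = (1.00×10⁻⁶ C)(-1.52×10⁵ V) = -0.152 J.

-0.152 J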